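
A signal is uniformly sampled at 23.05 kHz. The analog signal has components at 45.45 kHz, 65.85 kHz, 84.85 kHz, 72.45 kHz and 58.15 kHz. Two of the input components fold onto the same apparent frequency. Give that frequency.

3.3 kHz

fs/2 = 11.525 kHz.
45.45 kHz mod fs = 22.4 kHz.
22.4 kHz > fs/2 = 11.525 kHz, folds to fs − 22.4 kHz = 0.65 kHz.
65.85 kHz mod fs = 19.75 kHz.
19.75 kHz > fs/2 = 11.525 kHz, folds to fs − 19.75 kHz = 3.3 kHz.
84.85 kHz mod fs = 15.7 kHz.
15.7 kHz > fs/2 = 11.525 kHz, folds to fs − 15.7 kHz = 7.35 kHz.
72.45 kHz mod fs = 3.3 kHz.
3.3 kHz ≤ fs/2 = 11.525 kHz, appears at 3.3 kHz.
58.15 kHz mod fs = 12.05 kHz.
12.05 kHz > fs/2 = 11.525 kHz, folds to fs − 12.05 kHz = 11 kHz.
65.85 kHz and 72.45 kHz both map to 3.3 kHz.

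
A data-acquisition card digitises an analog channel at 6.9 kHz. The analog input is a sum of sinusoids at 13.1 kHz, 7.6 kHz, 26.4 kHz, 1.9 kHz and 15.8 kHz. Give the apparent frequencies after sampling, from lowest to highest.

fs/2 = 3.45 kHz.
13.1 kHz mod fs = 6.2 kHz.
6.2 kHz > fs/2 = 3.45 kHz, folds to fs − 6.2 kHz = 0.7 kHz.
7.6 kHz mod fs = 0.7 kHz.
0.7 kHz ≤ fs/2 = 3.45 kHz, appears at 0.7 kHz.
26.4 kHz mod fs = 5.7 kHz.
5.7 kHz > fs/2 = 3.45 kHz, folds to fs − 5.7 kHz = 1.2 kHz.
1.9 kHz ≤ fs/2 = 3.45 kHz, passes unchanged.
15.8 kHz mod fs = 2 kHz.
2 kHz ≤ fs/2 = 3.45 kHz, appears at 2 kHz.
Distinct values: {0.7 kHz, 1.2 kHz, 1.9 kHz, 2 kHz}.

0.7 kHz, 1.2 kHz, 1.9 kHz, 2 kHz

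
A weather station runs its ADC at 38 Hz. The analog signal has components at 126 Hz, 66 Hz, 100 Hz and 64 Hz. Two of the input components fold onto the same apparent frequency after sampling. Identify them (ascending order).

64 Hz, 126 Hz

fs/2 = 19 Hz.
126 Hz mod fs = 12 Hz.
12 Hz ≤ fs/2 = 19 Hz, appears at 12 Hz.
66 Hz mod fs = 28 Hz.
28 Hz > fs/2 = 19 Hz, folds to fs − 28 Hz = 10 Hz.
100 Hz mod fs = 24 Hz.
24 Hz > fs/2 = 19 Hz, folds to fs − 24 Hz = 14 Hz.
64 Hz mod fs = 26 Hz.
26 Hz > fs/2 = 19 Hz, folds to fs − 26 Hz = 12 Hz.
64 Hz and 126 Hz both map to 12 Hz.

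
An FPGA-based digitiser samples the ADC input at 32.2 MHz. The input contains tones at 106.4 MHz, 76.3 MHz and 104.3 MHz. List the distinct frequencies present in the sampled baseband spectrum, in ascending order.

7.7 MHz, 9.8 MHz, 11.9 MHz

fs/2 = 16.1 MHz.
106.4 MHz mod fs = 9.8 MHz.
9.8 MHz ≤ fs/2 = 16.1 MHz, appears at 9.8 MHz.
76.3 MHz mod fs = 11.9 MHz.
11.9 MHz ≤ fs/2 = 16.1 MHz, appears at 11.9 MHz.
104.3 MHz mod fs = 7.7 MHz.
7.7 MHz ≤ fs/2 = 16.1 MHz, appears at 7.7 MHz.
Distinct values: {7.7 MHz, 9.8 MHz, 11.9 MHz}.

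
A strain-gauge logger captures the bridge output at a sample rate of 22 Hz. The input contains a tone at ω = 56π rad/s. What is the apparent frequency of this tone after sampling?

ω = 56π rad/s → f = ω/(2π) = 28 Hz.
28 Hz mod fs = 6 Hz.
6 Hz ≤ fs/2 = 11 Hz, appears at 6 Hz.

6 Hz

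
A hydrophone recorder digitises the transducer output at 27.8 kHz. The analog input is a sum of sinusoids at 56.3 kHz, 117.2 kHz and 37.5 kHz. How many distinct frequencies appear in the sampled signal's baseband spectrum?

3

fs/2 = 13.9 kHz.
56.3 kHz mod fs = 0.7 kHz.
0.7 kHz ≤ fs/2 = 13.9 kHz, appears at 0.7 kHz.
117.2 kHz mod fs = 6 kHz.
6 kHz ≤ fs/2 = 13.9 kHz, appears at 6 kHz.
37.5 kHz mod fs = 9.7 kHz.
9.7 kHz ≤ fs/2 = 13.9 kHz, appears at 9.7 kHz.
Distinct values: {0.7 kHz, 6 kHz, 9.7 kHz} → 3.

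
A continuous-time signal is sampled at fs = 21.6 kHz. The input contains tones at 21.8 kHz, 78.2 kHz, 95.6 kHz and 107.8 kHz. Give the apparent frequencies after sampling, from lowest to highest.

0.2 kHz, 8.2 kHz, 9.2 kHz

fs/2 = 10.8 kHz.
21.8 kHz mod fs = 0.2 kHz.
0.2 kHz ≤ fs/2 = 10.8 kHz, appears at 0.2 kHz.
78.2 kHz mod fs = 13.4 kHz.
13.4 kHz > fs/2 = 10.8 kHz, folds to fs − 13.4 kHz = 8.2 kHz.
95.6 kHz mod fs = 9.2 kHz.
9.2 kHz ≤ fs/2 = 10.8 kHz, appears at 9.2 kHz.
107.8 kHz mod fs = 21.4 kHz.
21.4 kHz > fs/2 = 10.8 kHz, folds to fs − 21.4 kHz = 0.2 kHz.
Distinct values: {0.2 kHz, 8.2 kHz, 9.2 kHz}.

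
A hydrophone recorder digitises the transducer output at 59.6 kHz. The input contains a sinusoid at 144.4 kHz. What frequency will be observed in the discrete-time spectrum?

144.4 kHz mod fs = 25.2 kHz.
25.2 kHz ≤ fs/2 = 29.8 kHz, appears at 25.2 kHz.

25.2 kHz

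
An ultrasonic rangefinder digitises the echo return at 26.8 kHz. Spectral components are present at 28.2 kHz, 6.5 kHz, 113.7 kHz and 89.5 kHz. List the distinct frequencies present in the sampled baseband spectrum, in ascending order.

1.4 kHz, 6.5 kHz, 9.1 kHz

fs/2 = 13.4 kHz.
28.2 kHz mod fs = 1.4 kHz.
1.4 kHz ≤ fs/2 = 13.4 kHz, appears at 1.4 kHz.
6.5 kHz ≤ fs/2 = 13.4 kHz, passes unchanged.
113.7 kHz mod fs = 6.5 kHz.
6.5 kHz ≤ fs/2 = 13.4 kHz, appears at 6.5 kHz.
89.5 kHz mod fs = 9.1 kHz.
9.1 kHz ≤ fs/2 = 13.4 kHz, appears at 9.1 kHz.
Distinct values: {1.4 kHz, 6.5 kHz, 9.1 kHz}.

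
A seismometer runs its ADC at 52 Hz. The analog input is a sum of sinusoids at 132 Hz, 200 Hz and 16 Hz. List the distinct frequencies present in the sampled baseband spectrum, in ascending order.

fs/2 = 26 Hz.
132 Hz mod fs = 28 Hz.
28 Hz > fs/2 = 26 Hz, folds to fs − 28 Hz = 24 Hz.
200 Hz mod fs = 44 Hz.
44 Hz > fs/2 = 26 Hz, folds to fs − 44 Hz = 8 Hz.
16 Hz ≤ fs/2 = 26 Hz, passes unchanged.
Distinct values: {8 Hz, 16 Hz, 24 Hz}.

8 Hz, 16 Hz, 24 Hz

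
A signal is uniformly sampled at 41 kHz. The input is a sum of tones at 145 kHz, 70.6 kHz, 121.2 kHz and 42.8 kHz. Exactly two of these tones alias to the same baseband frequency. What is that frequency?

1.8 kHz

fs/2 = 20.5 kHz.
145 kHz mod fs = 22 kHz.
22 kHz > fs/2 = 20.5 kHz, folds to fs − 22 kHz = 19 kHz.
70.6 kHz mod fs = 29.6 kHz.
29.6 kHz > fs/2 = 20.5 kHz, folds to fs − 29.6 kHz = 11.4 kHz.
121.2 kHz mod fs = 39.2 kHz.
39.2 kHz > fs/2 = 20.5 kHz, folds to fs − 39.2 kHz = 1.8 kHz.
42.8 kHz mod fs = 1.8 kHz.
1.8 kHz ≤ fs/2 = 20.5 kHz, appears at 1.8 kHz.
42.8 kHz and 121.2 kHz both map to 1.8 kHz.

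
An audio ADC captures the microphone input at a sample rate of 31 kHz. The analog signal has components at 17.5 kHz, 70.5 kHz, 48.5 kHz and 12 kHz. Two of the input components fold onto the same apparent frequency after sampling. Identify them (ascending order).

fs/2 = 15.5 kHz.
17.5 kHz > fs/2 = 15.5 kHz, folds to fs − 17.5 kHz = 13.5 kHz.
70.5 kHz mod fs = 8.5 kHz.
8.5 kHz ≤ fs/2 = 15.5 kHz, appears at 8.5 kHz.
48.5 kHz mod fs = 17.5 kHz.
17.5 kHz > fs/2 = 15.5 kHz, folds to fs − 17.5 kHz = 13.5 kHz.
12 kHz ≤ fs/2 = 15.5 kHz, passes unchanged.
17.5 kHz and 48.5 kHz both map to 13.5 kHz.

17.5 kHz, 48.5 kHz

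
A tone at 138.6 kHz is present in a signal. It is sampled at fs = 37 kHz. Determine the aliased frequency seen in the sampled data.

9.4 kHz

138.6 kHz mod fs = 27.6 kHz.
27.6 kHz > fs/2 = 18.5 kHz, folds to fs − 27.6 kHz = 9.4 kHz.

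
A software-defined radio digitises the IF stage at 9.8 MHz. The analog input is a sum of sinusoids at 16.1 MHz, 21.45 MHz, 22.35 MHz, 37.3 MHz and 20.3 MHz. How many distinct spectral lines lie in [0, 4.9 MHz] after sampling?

5

fs/2 = 4.9 MHz.
16.1 MHz mod fs = 6.3 MHz.
6.3 MHz > fs/2 = 4.9 MHz, folds to fs − 6.3 MHz = 3.5 MHz.
21.45 MHz mod fs = 1.85 MHz.
1.85 MHz ≤ fs/2 = 4.9 MHz, appears at 1.85 MHz.
22.35 MHz mod fs = 2.75 MHz.
2.75 MHz ≤ fs/2 = 4.9 MHz, appears at 2.75 MHz.
37.3 MHz mod fs = 7.9 MHz.
7.9 MHz > fs/2 = 4.9 MHz, folds to fs − 7.9 MHz = 1.9 MHz.
20.3 MHz mod fs = 0.7 MHz.
0.7 MHz ≤ fs/2 = 4.9 MHz, appears at 0.7 MHz.
Distinct values: {0.7 MHz, 1.85 MHz, 1.9 MHz, 2.75 MHz, 3.5 MHz} → 5.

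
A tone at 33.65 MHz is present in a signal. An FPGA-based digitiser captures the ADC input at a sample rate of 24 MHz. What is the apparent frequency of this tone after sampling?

33.65 MHz mod fs = 9.65 MHz.
9.65 MHz ≤ fs/2 = 12 MHz, appears at 9.65 MHz.

9.65 MHz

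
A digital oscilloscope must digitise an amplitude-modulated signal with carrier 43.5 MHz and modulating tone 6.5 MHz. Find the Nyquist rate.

AM sidebands sit at fc ± fm = 37 MHz and 50 MHz.
Highest-frequency component: 50 MHz.
Nyquist rate = 2 × 50 MHz = 100 MHz.

100 MHz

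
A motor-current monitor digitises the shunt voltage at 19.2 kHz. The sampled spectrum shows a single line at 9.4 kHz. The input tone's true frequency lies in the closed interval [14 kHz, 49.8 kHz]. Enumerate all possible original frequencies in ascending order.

Frequencies that alias to 9.4 kHz are k·fs ± 9.4 kHz for integer k ≥ 0.
k=0: 9.4 kHz.
k=1: 9.8 kHz, 28.6 kHz.
k=2: 29 kHz, 47.8 kHz.
k=3: 48.2 kHz, 67 kHz.
k=4: 67.4 kHz, 86.2 kHz.
Within [14 kHz, 49.8 kHz]: 28.6 kHz, 29 kHz, 47.8 kHz, 48.2 kHz.

28.6 kHz, 29 kHz, 47.8 kHz, 48.2 kHz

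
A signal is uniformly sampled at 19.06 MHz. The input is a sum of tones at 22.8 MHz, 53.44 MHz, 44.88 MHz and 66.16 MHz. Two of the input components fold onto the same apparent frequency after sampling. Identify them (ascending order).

22.8 MHz, 53.44 MHz

fs/2 = 9.53 MHz.
22.8 MHz mod fs = 3.74 MHz.
3.74 MHz ≤ fs/2 = 9.53 MHz, appears at 3.74 MHz.
53.44 MHz mod fs = 15.32 MHz.
15.32 MHz > fs/2 = 9.53 MHz, folds to fs − 15.32 MHz = 3.74 MHz.
44.88 MHz mod fs = 6.76 MHz.
6.76 MHz ≤ fs/2 = 9.53 MHz, appears at 6.76 MHz.
66.16 MHz mod fs = 8.98 MHz.
8.98 MHz ≤ fs/2 = 9.53 MHz, appears at 8.98 MHz.
22.8 MHz and 53.44 MHz both map to 3.74 MHz.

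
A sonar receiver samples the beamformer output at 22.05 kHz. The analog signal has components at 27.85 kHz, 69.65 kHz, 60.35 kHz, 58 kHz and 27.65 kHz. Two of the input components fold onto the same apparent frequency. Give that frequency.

5.8 kHz

fs/2 = 11.025 kHz.
27.85 kHz mod fs = 5.8 kHz.
5.8 kHz ≤ fs/2 = 11.025 kHz, appears at 5.8 kHz.
69.65 kHz mod fs = 3.5 kHz.
3.5 kHz ≤ fs/2 = 11.025 kHz, appears at 3.5 kHz.
60.35 kHz mod fs = 16.25 kHz.
16.25 kHz > fs/2 = 11.025 kHz, folds to fs − 16.25 kHz = 5.8 kHz.
58 kHz mod fs = 13.9 kHz.
13.9 kHz > fs/2 = 11.025 kHz, folds to fs − 13.9 kHz = 8.15 kHz.
27.65 kHz mod fs = 5.6 kHz.
5.6 kHz ≤ fs/2 = 11.025 kHz, appears at 5.6 kHz.
27.85 kHz and 60.35 kHz both map to 5.8 kHz.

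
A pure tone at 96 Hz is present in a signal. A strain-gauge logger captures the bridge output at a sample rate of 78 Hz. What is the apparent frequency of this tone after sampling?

18 Hz

96 Hz mod fs = 18 Hz.
18 Hz ≤ fs/2 = 39 Hz, appears at 18 Hz.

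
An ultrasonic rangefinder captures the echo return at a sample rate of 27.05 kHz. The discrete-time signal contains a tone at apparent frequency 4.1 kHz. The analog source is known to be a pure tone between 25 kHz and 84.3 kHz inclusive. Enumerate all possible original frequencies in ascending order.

Frequencies that alias to 4.1 kHz are k·fs ± 4.1 kHz for integer k ≥ 0.
k=0: 4.1 kHz.
k=1: 22.95 kHz, 31.15 kHz.
k=2: 50 kHz, 58.2 kHz.
k=3: 77.05 kHz, 85.25 kHz.
k=4: 104.1 kHz, 112.3 kHz.
Within [25 kHz, 84.3 kHz]: 31.15 kHz, 50 kHz, 58.2 kHz, 77.05 kHz.

31.15 kHz, 50 kHz, 58.2 kHz, 77.05 kHz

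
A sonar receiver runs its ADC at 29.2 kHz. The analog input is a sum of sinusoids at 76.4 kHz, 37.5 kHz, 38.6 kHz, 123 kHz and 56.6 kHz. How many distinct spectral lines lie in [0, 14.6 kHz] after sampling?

fs/2 = 14.6 kHz.
76.4 kHz mod fs = 18 kHz.
18 kHz > fs/2 = 14.6 kHz, folds to fs − 18 kHz = 11.2 kHz.
37.5 kHz mod fs = 8.3 kHz.
8.3 kHz ≤ fs/2 = 14.6 kHz, appears at 8.3 kHz.
38.6 kHz mod fs = 9.4 kHz.
9.4 kHz ≤ fs/2 = 14.6 kHz, appears at 9.4 kHz.
123 kHz mod fs = 6.2 kHz.
6.2 kHz ≤ fs/2 = 14.6 kHz, appears at 6.2 kHz.
56.6 kHz mod fs = 27.4 kHz.
27.4 kHz > fs/2 = 14.6 kHz, folds to fs − 27.4 kHz = 1.8 kHz.
Distinct values: {1.8 kHz, 6.2 kHz, 8.3 kHz, 9.4 kHz, 11.2 kHz} → 5.

5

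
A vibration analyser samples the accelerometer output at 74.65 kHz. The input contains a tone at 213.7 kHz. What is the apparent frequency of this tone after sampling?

213.7 kHz mod fs = 64.4 kHz.
64.4 kHz > fs/2 = 37.325 kHz, folds to fs − 64.4 kHz = 10.25 kHz.

10.25 kHz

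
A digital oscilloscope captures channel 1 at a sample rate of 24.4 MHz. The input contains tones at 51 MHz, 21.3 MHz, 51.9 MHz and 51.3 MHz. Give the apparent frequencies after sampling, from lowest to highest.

2.2 MHz, 2.5 MHz, 3.1 MHz

fs/2 = 12.2 MHz.
51 MHz mod fs = 2.2 MHz.
2.2 MHz ≤ fs/2 = 12.2 MHz, appears at 2.2 MHz.
21.3 MHz > fs/2 = 12.2 MHz, folds to fs − 21.3 MHz = 3.1 MHz.
51.9 MHz mod fs = 3.1 MHz.
3.1 MHz ≤ fs/2 = 12.2 MHz, appears at 3.1 MHz.
51.3 MHz mod fs = 2.5 MHz.
2.5 MHz ≤ fs/2 = 12.2 MHz, appears at 2.5 MHz.
Distinct values: {2.2 MHz, 2.5 MHz, 3.1 MHz}.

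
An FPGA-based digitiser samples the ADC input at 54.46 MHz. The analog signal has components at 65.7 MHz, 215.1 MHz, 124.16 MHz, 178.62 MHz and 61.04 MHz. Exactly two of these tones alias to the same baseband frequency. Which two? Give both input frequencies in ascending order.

124.16 MHz, 178.62 MHz

fs/2 = 27.23 MHz.
65.7 MHz mod fs = 11.24 MHz.
11.24 MHz ≤ fs/2 = 27.23 MHz, appears at 11.24 MHz.
215.1 MHz mod fs = 51.72 MHz.
51.72 MHz > fs/2 = 27.23 MHz, folds to fs − 51.72 MHz = 2.74 MHz.
124.16 MHz mod fs = 15.24 MHz.
15.24 MHz ≤ fs/2 = 27.23 MHz, appears at 15.24 MHz.
178.62 MHz mod fs = 15.24 MHz.
15.24 MHz ≤ fs/2 = 27.23 MHz, appears at 15.24 MHz.
61.04 MHz mod fs = 6.58 MHz.
6.58 MHz ≤ fs/2 = 27.23 MHz, appears at 6.58 MHz.
124.16 MHz and 178.62 MHz both map to 15.24 MHz.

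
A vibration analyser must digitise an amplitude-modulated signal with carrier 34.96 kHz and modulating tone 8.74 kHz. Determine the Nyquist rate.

AM sidebands sit at fc ± fm = 26.22 kHz and 43.7 kHz.
Highest-frequency component: 43.7 kHz.
Nyquist rate = 2 × 43.7 kHz = 87.4 kHz.

87.4 kHz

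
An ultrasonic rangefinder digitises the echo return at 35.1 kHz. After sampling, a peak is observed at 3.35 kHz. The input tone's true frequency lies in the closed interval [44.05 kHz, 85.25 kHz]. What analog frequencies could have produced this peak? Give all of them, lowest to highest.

Frequencies that alias to 3.35 kHz are k·fs ± 3.35 kHz for integer k ≥ 0.
k=0: 3.35 kHz.
k=1: 31.75 kHz, 38.45 kHz.
k=2: 66.85 kHz, 73.55 kHz.
k=3: 101.95 kHz, 108.65 kHz.
Within [44.05 kHz, 85.25 kHz]: 66.85 kHz, 73.55 kHz.

66.85 kHz, 73.55 kHz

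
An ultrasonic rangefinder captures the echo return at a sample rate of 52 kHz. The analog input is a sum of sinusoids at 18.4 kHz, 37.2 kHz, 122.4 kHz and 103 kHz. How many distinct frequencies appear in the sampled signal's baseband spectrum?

fs/2 = 26 kHz.
18.4 kHz ≤ fs/2 = 26 kHz, passes unchanged.
37.2 kHz > fs/2 = 26 kHz, folds to fs − 37.2 kHz = 14.8 kHz.
122.4 kHz mod fs = 18.4 kHz.
18.4 kHz ≤ fs/2 = 26 kHz, appears at 18.4 kHz.
103 kHz mod fs = 51 kHz.
51 kHz > fs/2 = 26 kHz, folds to fs − 51 kHz = 1 kHz.
Distinct values: {1 kHz, 14.8 kHz, 18.4 kHz} → 3.

3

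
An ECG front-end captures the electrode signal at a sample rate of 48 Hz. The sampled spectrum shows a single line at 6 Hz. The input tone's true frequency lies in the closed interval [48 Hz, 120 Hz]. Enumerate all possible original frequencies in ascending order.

54 Hz, 90 Hz, 102 Hz

Frequencies that alias to 6 Hz are k·fs ± 6 Hz for integer k ≥ 0.
k=0: 6 Hz.
k=1: 42 Hz, 54 Hz.
k=2: 90 Hz, 102 Hz.
k=3: 138 Hz, 150 Hz.
Within [48 Hz, 120 Hz]: 54 Hz, 90 Hz, 102 Hz.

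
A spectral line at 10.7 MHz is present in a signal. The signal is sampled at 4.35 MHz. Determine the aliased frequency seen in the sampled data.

2 MHz

10.7 MHz mod fs = 2 MHz.
2 MHz ≤ fs/2 = 2.175 MHz, appears at 2 MHz.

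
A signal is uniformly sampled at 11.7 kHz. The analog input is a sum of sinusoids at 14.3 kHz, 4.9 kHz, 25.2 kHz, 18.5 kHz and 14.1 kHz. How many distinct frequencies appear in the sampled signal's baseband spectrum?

4

fs/2 = 5.85 kHz.
14.3 kHz mod fs = 2.6 kHz.
2.6 kHz ≤ fs/2 = 5.85 kHz, appears at 2.6 kHz.
4.9 kHz ≤ fs/2 = 5.85 kHz, passes unchanged.
25.2 kHz mod fs = 1.8 kHz.
1.8 kHz ≤ fs/2 = 5.85 kHz, appears at 1.8 kHz.
18.5 kHz mod fs = 6.8 kHz.
6.8 kHz > fs/2 = 5.85 kHz, folds to fs − 6.8 kHz = 4.9 kHz.
14.1 kHz mod fs = 2.4 kHz.
2.4 kHz ≤ fs/2 = 5.85 kHz, appears at 2.4 kHz.
Distinct values: {1.8 kHz, 2.4 kHz, 2.6 kHz, 4.9 kHz} → 4.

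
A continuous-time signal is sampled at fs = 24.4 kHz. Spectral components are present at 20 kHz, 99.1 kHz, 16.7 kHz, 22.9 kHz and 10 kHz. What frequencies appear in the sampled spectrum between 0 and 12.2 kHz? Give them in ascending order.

1.5 kHz, 4.4 kHz, 7.7 kHz, 10 kHz

fs/2 = 12.2 kHz.
20 kHz > fs/2 = 12.2 kHz, folds to fs − 20 kHz = 4.4 kHz.
99.1 kHz mod fs = 1.5 kHz.
1.5 kHz ≤ fs/2 = 12.2 kHz, appears at 1.5 kHz.
16.7 kHz > fs/2 = 12.2 kHz, folds to fs − 16.7 kHz = 7.7 kHz.
22.9 kHz > fs/2 = 12.2 kHz, folds to fs − 22.9 kHz = 1.5 kHz.
10 kHz ≤ fs/2 = 12.2 kHz, passes unchanged.
Distinct values: {1.5 kHz, 4.4 kHz, 7.7 kHz, 10 kHz}.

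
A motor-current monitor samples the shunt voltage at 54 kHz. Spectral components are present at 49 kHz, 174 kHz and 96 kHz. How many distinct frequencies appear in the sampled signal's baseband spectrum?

fs/2 = 27 kHz.
49 kHz > fs/2 = 27 kHz, folds to fs − 49 kHz = 5 kHz.
174 kHz mod fs = 12 kHz.
12 kHz ≤ fs/2 = 27 kHz, appears at 12 kHz.
96 kHz mod fs = 42 kHz.
42 kHz > fs/2 = 27 kHz, folds to fs − 42 kHz = 12 kHz.
Distinct values: {5 kHz, 12 kHz} → 2.

2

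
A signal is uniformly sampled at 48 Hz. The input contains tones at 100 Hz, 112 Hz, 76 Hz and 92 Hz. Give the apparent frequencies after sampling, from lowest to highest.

fs/2 = 24 Hz.
100 Hz mod fs = 4 Hz.
4 Hz ≤ fs/2 = 24 Hz, appears at 4 Hz.
112 Hz mod fs = 16 Hz.
16 Hz ≤ fs/2 = 24 Hz, appears at 16 Hz.
76 Hz mod fs = 28 Hz.
28 Hz > fs/2 = 24 Hz, folds to fs − 28 Hz = 20 Hz.
92 Hz mod fs = 44 Hz.
44 Hz > fs/2 = 24 Hz, folds to fs − 44 Hz = 4 Hz.
Distinct values: {4 Hz, 16 Hz, 20 Hz}.

4 Hz, 16 Hz, 20 Hz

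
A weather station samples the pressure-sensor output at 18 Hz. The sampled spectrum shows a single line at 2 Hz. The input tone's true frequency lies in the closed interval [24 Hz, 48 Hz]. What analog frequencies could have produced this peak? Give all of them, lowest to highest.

Frequencies that alias to 2 Hz are k·fs ± 2 Hz for integer k ≥ 0.
k=0: 2 Hz.
k=1: 16 Hz, 20 Hz.
k=2: 34 Hz, 38 Hz.
k=3: 52 Hz, 56 Hz.
Within [24 Hz, 48 Hz]: 34 Hz, 38 Hz.

34 Hz, 38 Hz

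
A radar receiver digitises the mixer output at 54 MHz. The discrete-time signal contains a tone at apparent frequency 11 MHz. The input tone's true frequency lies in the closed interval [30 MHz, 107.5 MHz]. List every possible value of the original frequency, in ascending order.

Frequencies that alias to 11 MHz are k·fs ± 11 MHz for integer k ≥ 0.
k=0: 11 MHz.
k=1: 43 MHz, 65 MHz.
k=2: 97 MHz, 119 MHz.
k=3: 151 MHz, 173 MHz.
Within [30 MHz, 107.5 MHz]: 43 MHz, 65 MHz, 97 MHz.

43 MHz, 65 MHz, 97 MHz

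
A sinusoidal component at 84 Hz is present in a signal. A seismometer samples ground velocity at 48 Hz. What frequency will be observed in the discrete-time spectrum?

12 Hz

84 Hz mod fs = 36 Hz.
36 Hz > fs/2 = 24 Hz, folds to fs − 36 Hz = 12 Hz.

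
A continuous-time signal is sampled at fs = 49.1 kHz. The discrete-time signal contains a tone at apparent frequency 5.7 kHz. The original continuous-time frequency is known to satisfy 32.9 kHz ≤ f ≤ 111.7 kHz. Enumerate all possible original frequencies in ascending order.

43.4 kHz, 54.8 kHz, 92.5 kHz, 103.9 kHz

Frequencies that alias to 5.7 kHz are k·fs ± 5.7 kHz for integer k ≥ 0.
k=0: 5.7 kHz.
k=1: 43.4 kHz, 54.8 kHz.
k=2: 92.5 kHz, 103.9 kHz.
k=3: 141.6 kHz, 153 kHz.
Within [32.9 kHz, 111.7 kHz]: 43.4 kHz, 54.8 kHz, 92.5 kHz, 103.9 kHz.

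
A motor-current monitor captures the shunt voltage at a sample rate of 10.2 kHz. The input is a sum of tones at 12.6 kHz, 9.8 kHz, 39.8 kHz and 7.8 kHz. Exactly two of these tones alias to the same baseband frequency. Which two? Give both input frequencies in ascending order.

7.8 kHz, 12.6 kHz

fs/2 = 5.1 kHz.
12.6 kHz mod fs = 2.4 kHz.
2.4 kHz ≤ fs/2 = 5.1 kHz, appears at 2.4 kHz.
9.8 kHz > fs/2 = 5.1 kHz, folds to fs − 9.8 kHz = 0.4 kHz.
39.8 kHz mod fs = 9.2 kHz.
9.2 kHz > fs/2 = 5.1 kHz, folds to fs − 9.2 kHz = 1 kHz.
7.8 kHz > fs/2 = 5.1 kHz, folds to fs − 7.8 kHz = 2.4 kHz.
7.8 kHz and 12.6 kHz both map to 2.4 kHz.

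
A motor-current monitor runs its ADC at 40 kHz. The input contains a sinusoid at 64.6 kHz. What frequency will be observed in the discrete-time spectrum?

15.4 kHz

64.6 kHz mod fs = 24.6 kHz.
24.6 kHz > fs/2 = 20 kHz, folds to fs − 24.6 kHz = 15.4 kHz.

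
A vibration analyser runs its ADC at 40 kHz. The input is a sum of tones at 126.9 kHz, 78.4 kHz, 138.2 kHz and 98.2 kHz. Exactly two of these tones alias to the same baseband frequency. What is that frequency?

18.2 kHz

fs/2 = 20 kHz.
126.9 kHz mod fs = 6.9 kHz.
6.9 kHz ≤ fs/2 = 20 kHz, appears at 6.9 kHz.
78.4 kHz mod fs = 38.4 kHz.
38.4 kHz > fs/2 = 20 kHz, folds to fs − 38.4 kHz = 1.6 kHz.
138.2 kHz mod fs = 18.2 kHz.
18.2 kHz ≤ fs/2 = 20 kHz, appears at 18.2 kHz.
98.2 kHz mod fs = 18.2 kHz.
18.2 kHz ≤ fs/2 = 20 kHz, appears at 18.2 kHz.
98.2 kHz and 138.2 kHz both map to 18.2 kHz.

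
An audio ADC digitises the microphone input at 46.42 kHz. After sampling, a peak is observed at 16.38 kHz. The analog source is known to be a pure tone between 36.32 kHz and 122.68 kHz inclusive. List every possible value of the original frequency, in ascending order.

Frequencies that alias to 16.38 kHz are k·fs ± 16.38 kHz for integer k ≥ 0.
k=0: 16.38 kHz.
k=1: 30.04 kHz, 62.8 kHz.
k=2: 76.46 kHz, 109.22 kHz.
k=3: 122.88 kHz, 155.64 kHz.
Within [36.32 kHz, 122.68 kHz]: 62.8 kHz, 76.46 kHz, 109.22 kHz.

62.8 kHz, 76.46 kHz, 109.22 kHz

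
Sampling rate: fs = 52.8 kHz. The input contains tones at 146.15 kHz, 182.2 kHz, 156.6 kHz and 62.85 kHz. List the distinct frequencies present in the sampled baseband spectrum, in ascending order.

1.8 kHz, 10.05 kHz, 12.25 kHz, 23.8 kHz

fs/2 = 26.4 kHz.
146.15 kHz mod fs = 40.55 kHz.
40.55 kHz > fs/2 = 26.4 kHz, folds to fs − 40.55 kHz = 12.25 kHz.
182.2 kHz mod fs = 23.8 kHz.
23.8 kHz ≤ fs/2 = 26.4 kHz, appears at 23.8 kHz.
156.6 kHz mod fs = 51 kHz.
51 kHz > fs/2 = 26.4 kHz, folds to fs − 51 kHz = 1.8 kHz.
62.85 kHz mod fs = 10.05 kHz.
10.05 kHz ≤ fs/2 = 26.4 kHz, appears at 10.05 kHz.
Distinct values: {1.8 kHz, 10.05 kHz, 12.25 kHz, 23.8 kHz}.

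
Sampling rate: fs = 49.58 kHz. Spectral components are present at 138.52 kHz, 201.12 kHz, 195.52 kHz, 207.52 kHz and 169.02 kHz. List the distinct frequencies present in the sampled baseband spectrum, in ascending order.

2.8 kHz, 9.2 kHz, 10.22 kHz, 20.28 kHz

fs/2 = 24.79 kHz.
138.52 kHz mod fs = 39.36 kHz.
39.36 kHz > fs/2 = 24.79 kHz, folds to fs − 39.36 kHz = 10.22 kHz.
201.12 kHz mod fs = 2.8 kHz.
2.8 kHz ≤ fs/2 = 24.79 kHz, appears at 2.8 kHz.
195.52 kHz mod fs = 46.78 kHz.
46.78 kHz > fs/2 = 24.79 kHz, folds to fs − 46.78 kHz = 2.8 kHz.
207.52 kHz mod fs = 9.2 kHz.
9.2 kHz ≤ fs/2 = 24.79 kHz, appears at 9.2 kHz.
169.02 kHz mod fs = 20.28 kHz.
20.28 kHz ≤ fs/2 = 24.79 kHz, appears at 20.28 kHz.
Distinct values: {2.8 kHz, 9.2 kHz, 10.22 kHz, 20.28 kHz}.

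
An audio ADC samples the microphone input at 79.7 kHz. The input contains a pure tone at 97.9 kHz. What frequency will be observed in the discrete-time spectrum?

18.2 kHz

97.9 kHz mod fs = 18.2 kHz.
18.2 kHz ≤ fs/2 = 39.85 kHz, appears at 18.2 kHz.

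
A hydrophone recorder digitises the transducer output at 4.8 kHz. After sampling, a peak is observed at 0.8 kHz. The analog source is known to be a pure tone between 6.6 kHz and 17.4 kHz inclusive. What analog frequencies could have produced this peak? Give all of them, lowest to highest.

Frequencies that alias to 0.8 kHz are k·fs ± 0.8 kHz for integer k ≥ 0.
k=0: 0.8 kHz.
k=1: 4 kHz, 5.6 kHz.
k=2: 8.8 kHz, 10.4 kHz.
k=3: 13.6 kHz, 15.2 kHz.
k=4: 18.4 kHz, 20 kHz.
Within [6.6 kHz, 17.4 kHz]: 8.8 kHz, 10.4 kHz, 13.6 kHz, 15.2 kHz.

8.8 kHz, 10.4 kHz, 13.6 kHz, 15.2 kHz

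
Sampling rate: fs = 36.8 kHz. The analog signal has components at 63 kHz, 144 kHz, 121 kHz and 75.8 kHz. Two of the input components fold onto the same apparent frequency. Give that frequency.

fs/2 = 18.4 kHz.
63 kHz mod fs = 26.2 kHz.
26.2 kHz > fs/2 = 18.4 kHz, folds to fs − 26.2 kHz = 10.6 kHz.
144 kHz mod fs = 33.6 kHz.
33.6 kHz > fs/2 = 18.4 kHz, folds to fs − 33.6 kHz = 3.2 kHz.
121 kHz mod fs = 10.6 kHz.
10.6 kHz ≤ fs/2 = 18.4 kHz, appears at 10.6 kHz.
75.8 kHz mod fs = 2.2 kHz.
2.2 kHz ≤ fs/2 = 18.4 kHz, appears at 2.2 kHz.
63 kHz and 121 kHz both map to 10.6 kHz.

10.6 kHz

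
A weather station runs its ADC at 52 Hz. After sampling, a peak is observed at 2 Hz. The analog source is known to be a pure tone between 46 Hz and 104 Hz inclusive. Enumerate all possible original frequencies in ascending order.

Frequencies that alias to 2 Hz are k·fs ± 2 Hz for integer k ≥ 0.
k=0: 2 Hz.
k=1: 50 Hz, 54 Hz.
k=2: 102 Hz, 106 Hz.
k=3: 154 Hz, 158 Hz.
Within [46 Hz, 104 Hz]: 50 Hz, 54 Hz, 102 Hz.

50 Hz, 54 Hz, 102 Hz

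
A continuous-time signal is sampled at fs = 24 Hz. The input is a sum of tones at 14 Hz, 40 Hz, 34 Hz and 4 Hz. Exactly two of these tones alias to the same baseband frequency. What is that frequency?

fs/2 = 12 Hz.
14 Hz > fs/2 = 12 Hz, folds to fs − 14 Hz = 10 Hz.
40 Hz mod fs = 16 Hz.
16 Hz > fs/2 = 12 Hz, folds to fs − 16 Hz = 8 Hz.
34 Hz mod fs = 10 Hz.
10 Hz ≤ fs/2 = 12 Hz, appears at 10 Hz.
4 Hz ≤ fs/2 = 12 Hz, passes unchanged.
14 Hz and 34 Hz both map to 10 Hz.

10 Hz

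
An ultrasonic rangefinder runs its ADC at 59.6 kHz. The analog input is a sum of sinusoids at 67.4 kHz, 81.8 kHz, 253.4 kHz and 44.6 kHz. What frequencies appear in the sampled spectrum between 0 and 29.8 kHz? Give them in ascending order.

7.8 kHz, 15 kHz, 22.2 kHz

fs/2 = 29.8 kHz.
67.4 kHz mod fs = 7.8 kHz.
7.8 kHz ≤ fs/2 = 29.8 kHz, appears at 7.8 kHz.
81.8 kHz mod fs = 22.2 kHz.
22.2 kHz ≤ fs/2 = 29.8 kHz, appears at 22.2 kHz.
253.4 kHz mod fs = 15 kHz.
15 kHz ≤ fs/2 = 29.8 kHz, appears at 15 kHz.
44.6 kHz > fs/2 = 29.8 kHz, folds to fs − 44.6 kHz = 15 kHz.
Distinct values: {7.8 kHz, 15 kHz, 22.2 kHz}.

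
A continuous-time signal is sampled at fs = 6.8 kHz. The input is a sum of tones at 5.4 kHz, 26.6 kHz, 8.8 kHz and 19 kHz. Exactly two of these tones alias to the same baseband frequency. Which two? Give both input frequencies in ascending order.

fs/2 = 3.4 kHz.
5.4 kHz > fs/2 = 3.4 kHz, folds to fs − 5.4 kHz = 1.4 kHz.
26.6 kHz mod fs = 6.2 kHz.
6.2 kHz > fs/2 = 3.4 kHz, folds to fs − 6.2 kHz = 0.6 kHz.
8.8 kHz mod fs = 2 kHz.
2 kHz ≤ fs/2 = 3.4 kHz, appears at 2 kHz.
19 kHz mod fs = 5.4 kHz.
5.4 kHz > fs/2 = 3.4 kHz, folds to fs − 5.4 kHz = 1.4 kHz.
5.4 kHz and 19 kHz both map to 1.4 kHz.

5.4 kHz, 19 kHz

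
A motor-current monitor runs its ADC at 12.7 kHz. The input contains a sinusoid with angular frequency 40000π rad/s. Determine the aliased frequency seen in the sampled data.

5.4 kHz

ω = 40000π rad/s → f = ω/(2π) = 20000 Hz = 20 kHz.
20 kHz mod fs = 7.3 kHz.
7.3 kHz > fs/2 = 6.35 kHz, folds to fs − 7.3 kHz = 5.4 kHz.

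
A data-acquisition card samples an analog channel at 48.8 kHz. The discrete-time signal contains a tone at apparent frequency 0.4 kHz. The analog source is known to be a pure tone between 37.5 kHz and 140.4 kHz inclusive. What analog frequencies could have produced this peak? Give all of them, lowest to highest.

Frequencies that alias to 0.4 kHz are k·fs ± 0.4 kHz for integer k ≥ 0.
k=0: 0.4 kHz.
k=1: 48.4 kHz, 49.2 kHz.
k=2: 97.2 kHz, 98 kHz.
k=3: 146 kHz, 146.8 kHz.
Within [37.5 kHz, 140.4 kHz]: 48.4 kHz, 49.2 kHz, 97.2 kHz, 98 kHz.

48.4 kHz, 49.2 kHz, 97.2 kHz, 98 kHz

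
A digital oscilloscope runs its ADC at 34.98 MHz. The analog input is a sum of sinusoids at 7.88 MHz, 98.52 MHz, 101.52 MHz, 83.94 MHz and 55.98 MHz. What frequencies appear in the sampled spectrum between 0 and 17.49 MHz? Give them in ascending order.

3.42 MHz, 6.42 MHz, 7.88 MHz, 13.98 MHz

fs/2 = 17.49 MHz.
7.88 MHz ≤ fs/2 = 17.49 MHz, passes unchanged.
98.52 MHz mod fs = 28.56 MHz.
28.56 MHz > fs/2 = 17.49 MHz, folds to fs − 28.56 MHz = 6.42 MHz.
101.52 MHz mod fs = 31.56 MHz.
31.56 MHz > fs/2 = 17.49 MHz, folds to fs − 31.56 MHz = 3.42 MHz.
83.94 MHz mod fs = 13.98 MHz.
13.98 MHz ≤ fs/2 = 17.49 MHz, appears at 13.98 MHz.
55.98 MHz mod fs = 21 MHz.
21 MHz > fs/2 = 17.49 MHz, folds to fs − 21 MHz = 13.98 MHz.
Distinct values: {3.42 MHz, 6.42 MHz, 7.88 MHz, 13.98 MHz}.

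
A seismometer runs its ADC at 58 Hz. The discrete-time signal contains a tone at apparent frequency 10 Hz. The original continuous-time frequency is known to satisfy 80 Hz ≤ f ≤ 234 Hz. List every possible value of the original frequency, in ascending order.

106 Hz, 126 Hz, 164 Hz, 184 Hz, 222 Hz

Frequencies that alias to 10 Hz are k·fs ± 10 Hz for integer k ≥ 0.
k=0: 10 Hz.
k=1: 48 Hz, 68 Hz.
k=2: 106 Hz, 126 Hz.
k=3: 164 Hz, 184 Hz.
k=4: 222 Hz, 242 Hz.
k=5: 280 Hz, 300 Hz.
Within [80 Hz, 234 Hz]: 106 Hz, 126 Hz, 164 Hz, 184 Hz, 222 Hz.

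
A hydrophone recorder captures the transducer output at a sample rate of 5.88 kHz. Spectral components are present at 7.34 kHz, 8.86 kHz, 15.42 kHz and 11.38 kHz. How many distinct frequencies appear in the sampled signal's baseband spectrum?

fs/2 = 2.94 kHz.
7.34 kHz mod fs = 1.46 kHz.
1.46 kHz ≤ fs/2 = 2.94 kHz, appears at 1.46 kHz.
8.86 kHz mod fs = 2.98 kHz.
2.98 kHz > fs/2 = 2.94 kHz, folds to fs − 2.98 kHz = 2.9 kHz.
15.42 kHz mod fs = 3.66 kHz.
3.66 kHz > fs/2 = 2.94 kHz, folds to fs − 3.66 kHz = 2.22 kHz.
11.38 kHz mod fs = 5.5 kHz.
5.5 kHz > fs/2 = 2.94 kHz, folds to fs − 5.5 kHz = 0.38 kHz.
Distinct values: {0.38 kHz, 1.46 kHz, 2.22 kHz, 2.9 kHz} → 4.

4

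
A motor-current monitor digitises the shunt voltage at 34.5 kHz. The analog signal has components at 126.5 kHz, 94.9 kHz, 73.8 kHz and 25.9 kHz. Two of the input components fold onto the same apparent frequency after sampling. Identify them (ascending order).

25.9 kHz, 94.9 kHz

fs/2 = 17.25 kHz.
126.5 kHz mod fs = 23 kHz.
23 kHz > fs/2 = 17.25 kHz, folds to fs − 23 kHz = 11.5 kHz.
94.9 kHz mod fs = 25.9 kHz.
25.9 kHz > fs/2 = 17.25 kHz, folds to fs − 25.9 kHz = 8.6 kHz.
73.8 kHz mod fs = 4.8 kHz.
4.8 kHz ≤ fs/2 = 17.25 kHz, appears at 4.8 kHz.
25.9 kHz > fs/2 = 17.25 kHz, folds to fs − 25.9 kHz = 8.6 kHz.
25.9 kHz and 94.9 kHz both map to 8.6 kHz.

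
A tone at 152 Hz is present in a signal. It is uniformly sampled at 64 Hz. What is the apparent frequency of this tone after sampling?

152 Hz mod fs = 24 Hz.
24 Hz ≤ fs/2 = 32 Hz, appears at 24 Hz.

24 Hz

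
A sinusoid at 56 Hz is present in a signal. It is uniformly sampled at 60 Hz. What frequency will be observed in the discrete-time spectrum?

4 Hz

56 Hz > fs/2 = 30 Hz, folds to fs − 56 Hz = 4 Hz.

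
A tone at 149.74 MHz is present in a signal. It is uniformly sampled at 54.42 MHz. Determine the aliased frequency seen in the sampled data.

13.52 MHz

149.74 MHz mod fs = 40.9 MHz.
40.9 MHz > fs/2 = 27.21 MHz, folds to fs − 40.9 MHz = 13.52 MHz.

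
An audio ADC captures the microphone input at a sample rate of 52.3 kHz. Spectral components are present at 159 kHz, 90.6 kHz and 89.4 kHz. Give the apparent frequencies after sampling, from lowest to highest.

2.1 kHz, 14 kHz, 15.2 kHz

fs/2 = 26.15 kHz.
159 kHz mod fs = 2.1 kHz.
2.1 kHz ≤ fs/2 = 26.15 kHz, appears at 2.1 kHz.
90.6 kHz mod fs = 38.3 kHz.
38.3 kHz > fs/2 = 26.15 kHz, folds to fs − 38.3 kHz = 14 kHz.
89.4 kHz mod fs = 37.1 kHz.
37.1 kHz > fs/2 = 26.15 kHz, folds to fs − 37.1 kHz = 15.2 kHz.
Distinct values: {2.1 kHz, 14 kHz, 15.2 kHz}.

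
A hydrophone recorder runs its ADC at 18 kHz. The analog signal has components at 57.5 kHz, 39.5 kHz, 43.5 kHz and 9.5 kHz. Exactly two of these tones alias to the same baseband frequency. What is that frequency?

fs/2 = 9 kHz.
57.5 kHz mod fs = 3.5 kHz.
3.5 kHz ≤ fs/2 = 9 kHz, appears at 3.5 kHz.
39.5 kHz mod fs = 3.5 kHz.
3.5 kHz ≤ fs/2 = 9 kHz, appears at 3.5 kHz.
43.5 kHz mod fs = 7.5 kHz.
7.5 kHz ≤ fs/2 = 9 kHz, appears at 7.5 kHz.
9.5 kHz > fs/2 = 9 kHz, folds to fs − 9.5 kHz = 8.5 kHz.
39.5 kHz and 57.5 kHz both map to 3.5 kHz.

3.5 kHz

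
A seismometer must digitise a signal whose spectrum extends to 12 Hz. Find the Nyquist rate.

Nyquist rate = 2 × 12 Hz = 24 Hz.

24 Hz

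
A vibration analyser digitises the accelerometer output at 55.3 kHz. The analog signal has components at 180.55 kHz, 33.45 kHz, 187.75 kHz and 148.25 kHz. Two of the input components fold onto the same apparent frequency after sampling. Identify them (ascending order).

fs/2 = 27.65 kHz.
180.55 kHz mod fs = 14.65 kHz.
14.65 kHz ≤ fs/2 = 27.65 kHz, appears at 14.65 kHz.
33.45 kHz > fs/2 = 27.65 kHz, folds to fs − 33.45 kHz = 21.85 kHz.
187.75 kHz mod fs = 21.85 kHz.
21.85 kHz ≤ fs/2 = 27.65 kHz, appears at 21.85 kHz.
148.25 kHz mod fs = 37.65 kHz.
37.65 kHz > fs/2 = 27.65 kHz, folds to fs − 37.65 kHz = 17.65 kHz.
33.45 kHz and 187.75 kHz both map to 21.85 kHz.

33.45 kHz, 187.75 kHz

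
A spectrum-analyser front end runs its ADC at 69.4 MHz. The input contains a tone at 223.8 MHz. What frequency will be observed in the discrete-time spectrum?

223.8 MHz mod fs = 15.6 MHz.
15.6 MHz ≤ fs/2 = 34.7 MHz, appears at 15.6 MHz.

15.6 MHz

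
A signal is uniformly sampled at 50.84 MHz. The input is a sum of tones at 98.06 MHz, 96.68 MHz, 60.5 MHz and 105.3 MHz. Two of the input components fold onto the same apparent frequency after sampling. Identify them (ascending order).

98.06 MHz, 105.3 MHz

fs/2 = 25.42 MHz.
98.06 MHz mod fs = 47.22 MHz.
47.22 MHz > fs/2 = 25.42 MHz, folds to fs − 47.22 MHz = 3.62 MHz.
96.68 MHz mod fs = 45.84 MHz.
45.84 MHz > fs/2 = 25.42 MHz, folds to fs − 45.84 MHz = 5 MHz.
60.5 MHz mod fs = 9.66 MHz.
9.66 MHz ≤ fs/2 = 25.42 MHz, appears at 9.66 MHz.
105.3 MHz mod fs = 3.62 MHz.
3.62 MHz ≤ fs/2 = 25.42 MHz, appears at 3.62 MHz.
98.06 MHz and 105.3 MHz both map to 3.62 MHz.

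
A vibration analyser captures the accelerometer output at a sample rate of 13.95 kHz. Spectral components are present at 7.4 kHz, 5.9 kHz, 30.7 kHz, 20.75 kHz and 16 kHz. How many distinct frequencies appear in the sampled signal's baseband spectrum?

5

fs/2 = 6.975 kHz.
7.4 kHz > fs/2 = 6.975 kHz, folds to fs − 7.4 kHz = 6.55 kHz.
5.9 kHz ≤ fs/2 = 6.975 kHz, passes unchanged.
30.7 kHz mod fs = 2.8 kHz.
2.8 kHz ≤ fs/2 = 6.975 kHz, appears at 2.8 kHz.
20.75 kHz mod fs = 6.8 kHz.
6.8 kHz ≤ fs/2 = 6.975 kHz, appears at 6.8 kHz.
16 kHz mod fs = 2.05 kHz.
2.05 kHz ≤ fs/2 = 6.975 kHz, appears at 2.05 kHz.
Distinct values: {2.05 kHz, 2.8 kHz, 5.9 kHz, 6.55 kHz, 6.8 kHz} → 5.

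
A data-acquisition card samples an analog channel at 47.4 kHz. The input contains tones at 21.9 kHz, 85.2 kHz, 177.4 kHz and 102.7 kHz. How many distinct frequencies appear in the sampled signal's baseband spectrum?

4

fs/2 = 23.7 kHz.
21.9 kHz ≤ fs/2 = 23.7 kHz, passes unchanged.
85.2 kHz mod fs = 37.8 kHz.
37.8 kHz > fs/2 = 23.7 kHz, folds to fs − 37.8 kHz = 9.6 kHz.
177.4 kHz mod fs = 35.2 kHz.
35.2 kHz > fs/2 = 23.7 kHz, folds to fs − 35.2 kHz = 12.2 kHz.
102.7 kHz mod fs = 7.9 kHz.
7.9 kHz ≤ fs/2 = 23.7 kHz, appears at 7.9 kHz.
Distinct values: {7.9 kHz, 9.6 kHz, 12.2 kHz, 21.9 kHz} → 4.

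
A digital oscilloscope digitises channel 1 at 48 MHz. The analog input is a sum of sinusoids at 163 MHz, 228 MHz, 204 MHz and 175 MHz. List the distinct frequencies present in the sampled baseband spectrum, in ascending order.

fs/2 = 24 MHz.
163 MHz mod fs = 19 MHz.
19 MHz ≤ fs/2 = 24 MHz, appears at 19 MHz.
228 MHz mod fs = 36 MHz.
36 MHz > fs/2 = 24 MHz, folds to fs − 36 MHz = 12 MHz.
204 MHz mod fs = 12 MHz.
12 MHz ≤ fs/2 = 24 MHz, appears at 12 MHz.
175 MHz mod fs = 31 MHz.
31 MHz > fs/2 = 24 MHz, folds to fs − 31 MHz = 17 MHz.
Distinct values: {12 MHz, 17 MHz, 19 MHz}.

12 MHz, 17 MHz, 19 MHz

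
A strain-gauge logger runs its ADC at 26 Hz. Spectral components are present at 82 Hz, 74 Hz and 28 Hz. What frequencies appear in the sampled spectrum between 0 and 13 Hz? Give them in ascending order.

2 Hz, 4 Hz

fs/2 = 13 Hz.
82 Hz mod fs = 4 Hz.
4 Hz ≤ fs/2 = 13 Hz, appears at 4 Hz.
74 Hz mod fs = 22 Hz.
22 Hz > fs/2 = 13 Hz, folds to fs − 22 Hz = 4 Hz.
28 Hz mod fs = 2 Hz.
2 Hz ≤ fs/2 = 13 Hz, appears at 2 Hz.
Distinct values: {2 Hz, 4 Hz}.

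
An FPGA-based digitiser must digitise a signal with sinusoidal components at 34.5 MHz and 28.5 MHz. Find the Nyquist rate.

Highest-frequency component: 34.5 MHz.
Nyquist rate = 2 × 34.5 MHz = 69 MHz.

69 MHz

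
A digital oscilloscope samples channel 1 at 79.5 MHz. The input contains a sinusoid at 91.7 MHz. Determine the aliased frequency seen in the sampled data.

12.2 MHz

91.7 MHz mod fs = 12.2 MHz.
12.2 MHz ≤ fs/2 = 39.75 MHz, appears at 12.2 MHz.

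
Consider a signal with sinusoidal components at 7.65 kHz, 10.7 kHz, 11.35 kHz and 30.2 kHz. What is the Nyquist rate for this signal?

60.4 kHz

Highest-frequency component: 30.2 kHz.
Nyquist rate = 2 × 30.2 kHz = 60.4 kHz.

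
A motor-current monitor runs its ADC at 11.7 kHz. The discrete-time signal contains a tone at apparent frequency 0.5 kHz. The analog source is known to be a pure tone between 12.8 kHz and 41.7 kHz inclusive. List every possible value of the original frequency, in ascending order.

Frequencies that alias to 0.5 kHz are k·fs ± 0.5 kHz for integer k ≥ 0.
k=0: 0.5 kHz.
k=1: 11.2 kHz, 12.2 kHz.
k=2: 22.9 kHz, 23.9 kHz.
k=3: 34.6 kHz, 35.6 kHz.
k=4: 46.3 kHz, 47.3 kHz.
Within [12.8 kHz, 41.7 kHz]: 22.9 kHz, 23.9 kHz, 34.6 kHz, 35.6 kHz.

22.9 kHz, 23.9 kHz, 34.6 kHz, 35.6 kHz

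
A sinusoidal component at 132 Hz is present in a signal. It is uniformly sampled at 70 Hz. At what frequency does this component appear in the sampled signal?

132 Hz mod fs = 62 Hz.
62 Hz > fs/2 = 35 Hz, folds to fs − 62 Hz = 8 Hz.

8 Hz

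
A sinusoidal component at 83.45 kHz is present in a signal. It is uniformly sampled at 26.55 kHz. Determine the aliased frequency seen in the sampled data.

83.45 kHz mod fs = 3.8 kHz.
3.8 kHz ≤ fs/2 = 13.275 kHz, appears at 3.8 kHz.

3.8 kHz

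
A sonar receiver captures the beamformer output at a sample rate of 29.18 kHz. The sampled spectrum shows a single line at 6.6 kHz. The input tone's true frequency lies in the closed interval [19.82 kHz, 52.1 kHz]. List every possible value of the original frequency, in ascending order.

Frequencies that alias to 6.6 kHz are k·fs ± 6.6 kHz for integer k ≥ 0.
k=0: 6.6 kHz.
k=1: 22.58 kHz, 35.78 kHz.
k=2: 51.76 kHz, 64.96 kHz.
k=3: 80.94 kHz, 94.14 kHz.
Within [19.82 kHz, 52.1 kHz]: 22.58 kHz, 35.78 kHz, 51.76 kHz.

22.58 kHz, 35.78 kHz, 51.76 kHz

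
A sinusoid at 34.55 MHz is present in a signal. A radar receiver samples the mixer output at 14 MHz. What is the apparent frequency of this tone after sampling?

34.55 MHz mod fs = 6.55 MHz.
6.55 MHz ≤ fs/2 = 7 MHz, appears at 6.55 MHz.

6.55 MHz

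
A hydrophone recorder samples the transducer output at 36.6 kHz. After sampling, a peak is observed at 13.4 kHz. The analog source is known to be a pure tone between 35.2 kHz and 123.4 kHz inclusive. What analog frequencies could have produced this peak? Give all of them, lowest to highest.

Frequencies that alias to 13.4 kHz are k·fs ± 13.4 kHz for integer k ≥ 0.
k=0: 13.4 kHz.
k=1: 23.2 kHz, 50 kHz.
k=2: 59.8 kHz, 86.6 kHz.
k=3: 96.4 kHz, 123.2 kHz.
k=4: 133 kHz, 159.8 kHz.
Within [35.2 kHz, 123.4 kHz]: 50 kHz, 59.8 kHz, 86.6 kHz, 96.4 kHz, 123.2 kHz.

50 kHz, 59.8 kHz, 86.6 kHz, 96.4 kHz, 123.2 kHz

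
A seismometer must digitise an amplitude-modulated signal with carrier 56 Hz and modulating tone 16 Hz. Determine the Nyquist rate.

AM sidebands sit at fc ± fm = 40 Hz and 72 Hz.
Highest-frequency component: 72 Hz.
Nyquist rate = 2 × 72 Hz = 144 Hz.

144 Hz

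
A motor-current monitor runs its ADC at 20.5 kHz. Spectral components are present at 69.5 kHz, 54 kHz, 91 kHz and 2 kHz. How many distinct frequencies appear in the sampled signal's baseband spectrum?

fs/2 = 10.25 kHz.
69.5 kHz mod fs = 8 kHz.
8 kHz ≤ fs/2 = 10.25 kHz, appears at 8 kHz.
54 kHz mod fs = 13 kHz.
13 kHz > fs/2 = 10.25 kHz, folds to fs − 13 kHz = 7.5 kHz.
91 kHz mod fs = 9 kHz.
9 kHz ≤ fs/2 = 10.25 kHz, appears at 9 kHz.
2 kHz ≤ fs/2 = 10.25 kHz, passes unchanged.
Distinct values: {2 kHz, 7.5 kHz, 8 kHz, 9 kHz} → 4.

4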